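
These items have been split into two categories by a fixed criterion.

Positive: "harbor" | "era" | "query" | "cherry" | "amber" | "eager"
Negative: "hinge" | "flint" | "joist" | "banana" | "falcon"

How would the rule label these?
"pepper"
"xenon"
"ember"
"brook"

Positive, Negative, Positive, Positive

All 'Positive' examples share one property — contains 'r' — and every 'Negative' example lacks it.
"pepper" — has 'r', hence Positive.
"xenon" — no 'r', hence Negative.
"ember" — has 'r', hence Positive.
"brook" — has 'r', hence Positive.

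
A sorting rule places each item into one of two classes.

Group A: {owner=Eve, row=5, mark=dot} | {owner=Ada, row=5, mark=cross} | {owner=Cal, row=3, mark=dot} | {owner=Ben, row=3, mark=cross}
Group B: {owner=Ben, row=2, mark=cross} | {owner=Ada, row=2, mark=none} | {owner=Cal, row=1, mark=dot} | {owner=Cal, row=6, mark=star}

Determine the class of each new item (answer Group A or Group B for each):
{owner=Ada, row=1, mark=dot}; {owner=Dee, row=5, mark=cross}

The common property of the 'Group A' items is: row ≥ 3 AND row ≤ 5. No 'Group B' item has it.
{owner=Ada, row=1, mark=dot} → row = 1 → Group B.
{owner=Dee, row=5, mark=cross} → row = 5 → Group A.

Group B, Group A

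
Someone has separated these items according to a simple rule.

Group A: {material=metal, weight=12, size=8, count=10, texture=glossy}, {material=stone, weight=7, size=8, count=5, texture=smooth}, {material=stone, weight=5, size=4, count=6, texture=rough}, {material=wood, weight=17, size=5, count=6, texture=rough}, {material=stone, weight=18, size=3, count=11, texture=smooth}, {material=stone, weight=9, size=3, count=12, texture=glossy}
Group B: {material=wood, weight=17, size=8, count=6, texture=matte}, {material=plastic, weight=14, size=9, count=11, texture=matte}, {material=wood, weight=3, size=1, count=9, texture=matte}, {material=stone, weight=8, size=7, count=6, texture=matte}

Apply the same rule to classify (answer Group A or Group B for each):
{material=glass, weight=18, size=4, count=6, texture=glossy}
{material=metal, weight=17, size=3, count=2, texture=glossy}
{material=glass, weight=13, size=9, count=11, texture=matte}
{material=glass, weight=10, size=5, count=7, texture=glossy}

Every 'Group A' example satisfies: texture is not matte. None of the 'Group B' examples do.
{material=glass, weight=18, size=4, count=6, texture=glossy}: texture is glossy, satisfies this → Group A. {material=metal, weight=17, size=3, count=2, texture=glossy}: texture is glossy, satisfies this → Group A. {material=glass, weight=13, size=9, count=11, texture=matte}: texture is matte, does not pass → Group B. {material=glass, weight=10, size=5, count=7, texture=glossy}: texture is glossy, satisfies this → Group A.

Group A, Group A, Group B, Group A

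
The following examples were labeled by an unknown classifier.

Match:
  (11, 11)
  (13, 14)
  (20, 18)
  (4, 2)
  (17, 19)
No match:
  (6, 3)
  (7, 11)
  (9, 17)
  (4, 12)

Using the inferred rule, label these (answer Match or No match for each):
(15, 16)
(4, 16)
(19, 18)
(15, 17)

The rule appears to be: |first − second| ≤ 2.
(15, 16): |15−16| = 1 — satisfies this, so Match.
(4, 16): |4−16| = 12 — doesn't qualify, so No match.
(19, 18): |19−18| = 1 — satisfies this, so Match.
(15, 17): |15−17| = 2 — satisfies this, so Match.

Match, No match, Match, Match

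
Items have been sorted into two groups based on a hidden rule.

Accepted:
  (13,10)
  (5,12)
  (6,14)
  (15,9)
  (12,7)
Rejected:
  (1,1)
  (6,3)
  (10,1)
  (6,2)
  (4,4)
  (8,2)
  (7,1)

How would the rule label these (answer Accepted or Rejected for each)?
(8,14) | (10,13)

All 'Accepted' examples share one property — sum ≥ 17 — and every 'Rejected' example lacks it.
(8,14): 8+14 = 22, meets the rule → Accepted. (10,13): 10+13 = 23, meets the rule → Accepted.

Accepted, Accepted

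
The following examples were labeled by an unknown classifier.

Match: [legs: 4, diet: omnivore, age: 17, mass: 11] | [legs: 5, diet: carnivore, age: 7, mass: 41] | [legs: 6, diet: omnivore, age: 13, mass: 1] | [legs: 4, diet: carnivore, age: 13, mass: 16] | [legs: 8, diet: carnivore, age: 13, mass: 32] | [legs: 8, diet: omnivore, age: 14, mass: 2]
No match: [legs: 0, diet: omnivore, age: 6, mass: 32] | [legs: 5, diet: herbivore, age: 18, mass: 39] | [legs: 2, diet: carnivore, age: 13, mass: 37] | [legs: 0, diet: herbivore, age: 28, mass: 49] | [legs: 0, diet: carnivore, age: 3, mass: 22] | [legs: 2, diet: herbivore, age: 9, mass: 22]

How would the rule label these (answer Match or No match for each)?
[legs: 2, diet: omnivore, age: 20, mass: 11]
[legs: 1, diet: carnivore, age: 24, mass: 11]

The distinguishing property — age ≤ 17 AND legs ≥ 4 — holds for all the 'Match' cases and none of the 'No match' cases.
[legs: 2, diet: omnivore, age: 20, mass: 11]: age = 20, legs = 2 — doesn't match, so No match.
[legs: 1, diet: carnivore, age: 24, mass: 11]: age = 24, legs = 1 — doesn't match, so No match.

No match, No match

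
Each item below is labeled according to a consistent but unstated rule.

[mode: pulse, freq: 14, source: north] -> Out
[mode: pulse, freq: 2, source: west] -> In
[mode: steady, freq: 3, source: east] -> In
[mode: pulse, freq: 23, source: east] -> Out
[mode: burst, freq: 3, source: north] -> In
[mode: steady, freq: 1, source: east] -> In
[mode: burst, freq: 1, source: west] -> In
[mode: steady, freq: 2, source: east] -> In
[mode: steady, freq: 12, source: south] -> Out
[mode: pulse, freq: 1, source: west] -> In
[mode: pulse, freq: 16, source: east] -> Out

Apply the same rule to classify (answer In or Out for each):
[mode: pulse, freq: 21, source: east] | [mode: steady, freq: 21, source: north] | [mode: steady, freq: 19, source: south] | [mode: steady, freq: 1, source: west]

Out, Out, Out, In

The rule appears to be: freq ≤ 3.
[mode: pulse, freq: 21, source: east] — freq = 21, hence Out.
[mode: steady, freq: 21, source: north] — freq = 21, hence Out.
[mode: steady, freq: 19, source: south] — freq = 19, hence Out.
[mode: steady, freq: 1, source: west] — freq = 1, hence In.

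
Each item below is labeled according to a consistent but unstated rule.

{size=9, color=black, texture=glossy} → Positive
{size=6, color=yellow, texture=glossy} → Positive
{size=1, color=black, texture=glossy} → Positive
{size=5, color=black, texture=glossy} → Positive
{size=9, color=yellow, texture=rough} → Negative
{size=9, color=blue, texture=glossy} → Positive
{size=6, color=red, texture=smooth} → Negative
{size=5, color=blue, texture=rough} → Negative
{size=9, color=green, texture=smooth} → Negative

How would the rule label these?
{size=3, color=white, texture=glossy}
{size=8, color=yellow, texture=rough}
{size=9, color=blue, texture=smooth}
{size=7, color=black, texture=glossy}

Positive, Negative, Negative, Positive

Checking candidate rules against both groups, what survives is: texture is glossy.
{size=3, color=white, texture=glossy} — texture is glossy, hence Positive.
{size=8, color=yellow, texture=rough} — texture is rough, hence Negative.
{size=9, color=blue, texture=smooth} — texture is smooth, hence Negative.
{size=7, color=black, texture=glossy} — texture is glossy, hence Positive.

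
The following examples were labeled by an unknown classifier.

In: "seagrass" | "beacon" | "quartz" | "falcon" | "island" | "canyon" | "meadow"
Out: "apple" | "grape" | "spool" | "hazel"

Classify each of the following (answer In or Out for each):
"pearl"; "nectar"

Out, In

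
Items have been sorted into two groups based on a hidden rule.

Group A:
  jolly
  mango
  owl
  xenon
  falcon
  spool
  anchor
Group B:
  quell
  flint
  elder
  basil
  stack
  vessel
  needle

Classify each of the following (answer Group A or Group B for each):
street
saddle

Group B, Group B

The rule appears to be: contains 'o'.
street: no 'o' — lacks this property, so Group B.
saddle: no 'o' — lacks this property, so Group B.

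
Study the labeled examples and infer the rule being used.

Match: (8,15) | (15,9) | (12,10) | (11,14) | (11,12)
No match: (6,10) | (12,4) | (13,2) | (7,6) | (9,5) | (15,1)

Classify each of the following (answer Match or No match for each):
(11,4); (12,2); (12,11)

A rule that fits every label: sum ≥ 22 — true of each 'Match' example, false of each 'No match' one.
(11,4) — 11+4 = 15, hence No match. (12,2) — 12+2 = 14, hence No match. (12,11) — 12+11 = 23, hence Match.

No match, No match, Match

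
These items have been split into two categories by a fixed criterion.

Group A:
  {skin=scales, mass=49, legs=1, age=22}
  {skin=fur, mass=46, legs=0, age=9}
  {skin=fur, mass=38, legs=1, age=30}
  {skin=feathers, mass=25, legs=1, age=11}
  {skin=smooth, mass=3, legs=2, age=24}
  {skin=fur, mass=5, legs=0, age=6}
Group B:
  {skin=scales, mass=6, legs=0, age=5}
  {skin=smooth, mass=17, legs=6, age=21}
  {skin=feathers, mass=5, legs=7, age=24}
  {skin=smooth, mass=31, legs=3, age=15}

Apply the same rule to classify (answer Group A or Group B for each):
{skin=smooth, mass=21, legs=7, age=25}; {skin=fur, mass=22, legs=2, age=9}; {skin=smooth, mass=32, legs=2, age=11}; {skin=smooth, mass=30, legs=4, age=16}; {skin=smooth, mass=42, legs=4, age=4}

Group B, Group A, Group A, Group B, Group B

The pattern is that an item is 'Group A' exactly when: age ≥ 6 AND legs ≤ 2.
{skin=smooth, mass=21, legs=7, age=25}: age = 25, legs = 7 — does not pass, so Group B. {skin=fur, mass=22, legs=2, age=9}: age = 9, legs = 2 — satisfies this, so Group A. {skin=smooth, mass=32, legs=2, age=11}: age = 11, legs = 2 — satisfies this, so Group A. {skin=smooth, mass=30, legs=4, age=16}: age = 16, legs = 4 — does not pass, so Group B. {skin=smooth, mass=42, legs=4, age=4}: age = 4, legs = 4 — does not pass, so Group B.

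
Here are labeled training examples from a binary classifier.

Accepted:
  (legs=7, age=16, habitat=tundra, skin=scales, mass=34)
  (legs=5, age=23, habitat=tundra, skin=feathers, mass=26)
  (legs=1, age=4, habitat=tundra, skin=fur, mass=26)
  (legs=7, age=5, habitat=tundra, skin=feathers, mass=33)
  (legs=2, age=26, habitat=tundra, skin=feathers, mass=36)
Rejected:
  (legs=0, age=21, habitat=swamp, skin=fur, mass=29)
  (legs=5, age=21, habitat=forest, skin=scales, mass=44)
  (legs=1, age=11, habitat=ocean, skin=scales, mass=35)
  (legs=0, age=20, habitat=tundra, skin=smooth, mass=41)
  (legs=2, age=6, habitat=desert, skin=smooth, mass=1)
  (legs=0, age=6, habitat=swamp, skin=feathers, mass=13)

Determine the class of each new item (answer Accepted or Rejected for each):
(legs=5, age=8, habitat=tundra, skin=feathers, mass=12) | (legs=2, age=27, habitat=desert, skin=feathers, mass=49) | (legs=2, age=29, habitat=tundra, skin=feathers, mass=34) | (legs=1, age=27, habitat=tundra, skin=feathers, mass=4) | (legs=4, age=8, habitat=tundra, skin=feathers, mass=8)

Accepted, Rejected, Accepted, Accepted, Accepted

'Accepted' ⟺ habitat is tundra AND legs ≥ 1.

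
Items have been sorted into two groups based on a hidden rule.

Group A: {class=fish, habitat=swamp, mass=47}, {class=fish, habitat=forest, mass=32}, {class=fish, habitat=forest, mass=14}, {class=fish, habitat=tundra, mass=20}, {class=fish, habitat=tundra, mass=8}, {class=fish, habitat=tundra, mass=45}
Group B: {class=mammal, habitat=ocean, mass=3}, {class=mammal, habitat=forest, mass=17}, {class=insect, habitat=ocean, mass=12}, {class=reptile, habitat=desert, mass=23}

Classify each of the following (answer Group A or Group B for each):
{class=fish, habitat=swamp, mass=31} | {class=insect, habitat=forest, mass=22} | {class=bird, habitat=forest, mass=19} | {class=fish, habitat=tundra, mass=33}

Group A, Group B, Group B, Group A

The pattern is that an item is 'Group A' exactly when: class is fish.
{class=fish, habitat=swamp, mass=31}: class is fish — checks out, so Group A.
{class=insect, habitat=forest, mass=22}: class is insect — lacks this property, so Group B.
{class=bird, habitat=forest, mass=19}: class is bird — lacks this property, so Group B.
{class=fish, habitat=tundra, mass=33}: class is fish — checks out, so Group A.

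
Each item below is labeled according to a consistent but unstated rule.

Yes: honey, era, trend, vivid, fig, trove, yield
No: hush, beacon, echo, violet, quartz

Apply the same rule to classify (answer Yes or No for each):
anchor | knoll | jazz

Checking candidate rules against both groups, what survives is: odd length.
anchor: No (length 6). knoll: Yes (length 5). jazz: No (length 4).

No, Yes, No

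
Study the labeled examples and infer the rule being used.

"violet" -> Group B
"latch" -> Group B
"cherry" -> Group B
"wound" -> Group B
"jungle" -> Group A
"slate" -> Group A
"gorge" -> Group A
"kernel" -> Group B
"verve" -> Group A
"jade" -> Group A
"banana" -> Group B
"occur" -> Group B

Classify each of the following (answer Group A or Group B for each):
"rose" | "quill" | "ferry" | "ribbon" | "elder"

'Group A' ⟺ ends with 'e'.
Group A: "rose", since ends with 'e'.
Group B: "quill", since ends with 'l'.
Group B: "ferry", since ends with 'y'.
Group B: "ribbon", since ends with 'n'.
Group B: "elder", since ends with 'r'.

Group A, Group B, Group B, Group B, Group B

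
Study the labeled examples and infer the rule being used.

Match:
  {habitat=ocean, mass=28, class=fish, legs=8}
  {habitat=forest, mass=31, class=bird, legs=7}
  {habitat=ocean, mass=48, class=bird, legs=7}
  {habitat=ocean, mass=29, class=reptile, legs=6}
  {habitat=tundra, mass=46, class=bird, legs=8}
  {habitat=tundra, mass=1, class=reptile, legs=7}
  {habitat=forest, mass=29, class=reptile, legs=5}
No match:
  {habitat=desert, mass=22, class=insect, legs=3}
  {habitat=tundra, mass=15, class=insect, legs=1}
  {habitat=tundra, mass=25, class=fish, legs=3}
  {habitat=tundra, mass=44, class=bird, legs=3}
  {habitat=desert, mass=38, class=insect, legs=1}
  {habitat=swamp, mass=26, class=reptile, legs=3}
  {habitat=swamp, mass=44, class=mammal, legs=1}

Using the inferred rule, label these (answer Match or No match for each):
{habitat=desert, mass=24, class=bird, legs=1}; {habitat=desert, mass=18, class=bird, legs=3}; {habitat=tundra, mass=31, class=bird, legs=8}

All 'Match' examples share one property — legs ≥ 5 — and every 'No match' example lacks it.
{habitat=desert, mass=24, class=bird, legs=1} → legs = 1 → No match. {habitat=desert, mass=18, class=bird, legs=3} → legs = 3 → No match. {habitat=tundra, mass=31, class=bird, legs=8} → legs = 8 → Match.

No match, No match, Match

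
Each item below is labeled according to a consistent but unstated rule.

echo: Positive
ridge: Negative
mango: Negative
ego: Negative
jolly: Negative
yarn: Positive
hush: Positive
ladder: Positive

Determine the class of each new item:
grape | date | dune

Negative, Positive, Positive

The pattern is that an item is 'Positive' exactly when: even length.
grape: Negative (length 5). date: Positive (length 4). dune: Positive (length 4).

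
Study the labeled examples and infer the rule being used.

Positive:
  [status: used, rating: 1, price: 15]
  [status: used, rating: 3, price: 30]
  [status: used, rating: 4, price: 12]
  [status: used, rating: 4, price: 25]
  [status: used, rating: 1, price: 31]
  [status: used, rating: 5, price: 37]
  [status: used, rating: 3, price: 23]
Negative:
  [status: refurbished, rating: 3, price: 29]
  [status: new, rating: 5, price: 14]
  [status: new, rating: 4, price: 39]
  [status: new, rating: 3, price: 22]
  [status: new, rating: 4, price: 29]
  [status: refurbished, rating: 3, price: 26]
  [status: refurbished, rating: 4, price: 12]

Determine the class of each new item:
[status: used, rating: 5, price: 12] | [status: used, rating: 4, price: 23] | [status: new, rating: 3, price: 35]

Positive, Positive, Negative

Looking at the examples, the only property every 'Positive' case has and every 'Negative' case lacks is: status is used.
[status: used, rating: 5, price: 12] — status is used, hence Positive. [status: used, rating: 4, price: 23] — status is used, hence Positive. [status: new, rating: 3, price: 35] — status is new, hence Negative.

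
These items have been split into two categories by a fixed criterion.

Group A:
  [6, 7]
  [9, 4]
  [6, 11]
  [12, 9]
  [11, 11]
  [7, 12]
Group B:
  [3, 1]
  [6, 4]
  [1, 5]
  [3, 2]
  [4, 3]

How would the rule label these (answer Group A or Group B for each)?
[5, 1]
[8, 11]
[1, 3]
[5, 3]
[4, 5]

The pattern is that an item is 'Group A' exactly when: sum ≥ 13.
[5, 1] — 5+1 = 6, hence Group B. [8, 11] — 8+11 = 19, hence Group A. [1, 3] — 1+3 = 4, hence Group B. [5, 3] — 5+3 = 8, hence Group B. [4, 5] — 4+5 = 9, hence Group B.

Group B, Group A, Group B, Group B, Group B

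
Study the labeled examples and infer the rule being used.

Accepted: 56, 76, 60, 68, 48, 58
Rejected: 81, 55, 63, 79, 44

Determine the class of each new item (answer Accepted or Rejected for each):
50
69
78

The simplest hypothesis consistent with all the labels is: even AND at least 48.
50: 50 is even, 50 ≥ 48, meets the rule → Accepted. 69: 69 is odd, 69 ≥ 48, doesn't qualify → Rejected. 78: 78 is even, 78 ≥ 48, meets the rule → Accepted.

Accepted, Rejected, Accepted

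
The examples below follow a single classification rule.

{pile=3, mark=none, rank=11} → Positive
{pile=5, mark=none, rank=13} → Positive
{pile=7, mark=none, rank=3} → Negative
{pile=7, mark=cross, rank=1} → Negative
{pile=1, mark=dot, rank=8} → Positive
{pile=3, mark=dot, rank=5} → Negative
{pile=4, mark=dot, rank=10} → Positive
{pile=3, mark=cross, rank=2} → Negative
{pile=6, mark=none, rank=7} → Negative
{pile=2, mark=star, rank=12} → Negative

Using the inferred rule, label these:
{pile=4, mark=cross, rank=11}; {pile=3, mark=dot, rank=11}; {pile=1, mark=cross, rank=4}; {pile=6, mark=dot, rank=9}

Positive, Positive, Negative, Positive

One predicate separates the groups cleanly: pile ≠ 2 AND rank ≥ 8.
{pile=4, mark=cross, rank=11} — pile = 4, rank = 11, hence Positive. {pile=3, mark=dot, rank=11} — pile = 3, rank = 11, hence Positive. {pile=1, mark=cross, rank=4} — pile = 1, rank = 4, hence Negative. {pile=6, mark=dot, rank=9} — pile = 6, rank = 9, hence Positive.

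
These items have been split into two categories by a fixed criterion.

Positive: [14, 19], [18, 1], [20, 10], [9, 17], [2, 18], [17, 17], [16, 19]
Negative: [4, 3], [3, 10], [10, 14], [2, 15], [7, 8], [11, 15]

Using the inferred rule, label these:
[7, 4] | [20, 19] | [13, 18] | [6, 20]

Negative, Positive, Positive, Positive

A rule that fits every label: max ≥ 16 — true of each 'Positive' example, false of each 'Negative' one.
[7, 4]: max 7, does not pass → Negative. [20, 19]: max 20, has this property → Positive. [13, 18]: max 18, has this property → Positive. [6, 20]: max 20, has this property → Positive.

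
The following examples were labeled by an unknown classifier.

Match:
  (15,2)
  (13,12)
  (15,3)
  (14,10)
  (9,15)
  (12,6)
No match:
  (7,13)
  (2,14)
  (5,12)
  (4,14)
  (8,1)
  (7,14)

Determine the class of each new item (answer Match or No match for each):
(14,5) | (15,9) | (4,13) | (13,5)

Match, Match, No match, Match

The classifier is using: first ≥ 9.
(14,5): first 14, passes → Match.
(15,9): first 15, passes → Match.
(4,13): first 4, doesn't qualify → No match.
(13,5): first 13, passes → Match.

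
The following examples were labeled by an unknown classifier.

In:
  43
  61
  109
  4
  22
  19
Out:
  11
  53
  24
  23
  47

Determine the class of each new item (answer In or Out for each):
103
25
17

Every 'In' example satisfies: ≡ 1 (mod 3). None of the 'Out' examples do.
In: 103, since 103 mod 3 = 1. In: 25, since 25 mod 3 = 1. Out: 17, since 17 mod 3 = 2.

In, In, Out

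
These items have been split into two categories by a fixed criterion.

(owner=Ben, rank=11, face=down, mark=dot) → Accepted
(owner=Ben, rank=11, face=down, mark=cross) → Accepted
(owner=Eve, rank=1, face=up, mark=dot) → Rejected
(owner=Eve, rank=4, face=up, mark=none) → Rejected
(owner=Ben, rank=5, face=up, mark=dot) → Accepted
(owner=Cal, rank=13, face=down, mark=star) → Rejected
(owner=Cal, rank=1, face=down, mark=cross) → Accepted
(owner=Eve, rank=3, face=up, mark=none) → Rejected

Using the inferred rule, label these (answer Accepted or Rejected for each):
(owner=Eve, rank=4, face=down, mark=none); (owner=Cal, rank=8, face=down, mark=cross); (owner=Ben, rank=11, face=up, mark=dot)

The classifier is using: owner is Ben OR mark is cross.
(owner=Eve, rank=4, face=down, mark=none): Rejected (owner is Eve, mark is none). (owner=Cal, rank=8, face=down, mark=cross): Accepted (owner is Cal, mark is cross). (owner=Ben, rank=11, face=up, mark=dot): Accepted (owner is Ben, mark is dot).

Rejected, Accepted, Accepted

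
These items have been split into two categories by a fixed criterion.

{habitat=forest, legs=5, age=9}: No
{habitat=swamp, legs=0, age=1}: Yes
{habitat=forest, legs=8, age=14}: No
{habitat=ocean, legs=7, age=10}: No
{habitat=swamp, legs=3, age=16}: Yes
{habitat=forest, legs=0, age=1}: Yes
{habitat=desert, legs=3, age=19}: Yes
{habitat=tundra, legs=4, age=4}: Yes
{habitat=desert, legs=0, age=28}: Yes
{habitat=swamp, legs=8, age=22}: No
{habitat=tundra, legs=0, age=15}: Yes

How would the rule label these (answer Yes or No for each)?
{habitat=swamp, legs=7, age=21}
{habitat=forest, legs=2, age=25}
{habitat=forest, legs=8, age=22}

'Yes' ⟺ legs ≤ 4.

No, Yes, No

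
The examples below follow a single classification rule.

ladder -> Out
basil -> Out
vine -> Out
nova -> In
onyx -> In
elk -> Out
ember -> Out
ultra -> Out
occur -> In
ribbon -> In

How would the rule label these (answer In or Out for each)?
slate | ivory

Out, In

Comparing the two groups points to one rule — contains 'o'.
slate: Out (no 'o').
ivory: In (has 'o').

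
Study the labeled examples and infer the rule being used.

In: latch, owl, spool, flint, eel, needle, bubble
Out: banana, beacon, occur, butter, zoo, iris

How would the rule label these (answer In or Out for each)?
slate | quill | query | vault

Looking at the examples, the only property every 'In' case has and every 'Out' case lacks is: contains 'l'.

In, In, Out, In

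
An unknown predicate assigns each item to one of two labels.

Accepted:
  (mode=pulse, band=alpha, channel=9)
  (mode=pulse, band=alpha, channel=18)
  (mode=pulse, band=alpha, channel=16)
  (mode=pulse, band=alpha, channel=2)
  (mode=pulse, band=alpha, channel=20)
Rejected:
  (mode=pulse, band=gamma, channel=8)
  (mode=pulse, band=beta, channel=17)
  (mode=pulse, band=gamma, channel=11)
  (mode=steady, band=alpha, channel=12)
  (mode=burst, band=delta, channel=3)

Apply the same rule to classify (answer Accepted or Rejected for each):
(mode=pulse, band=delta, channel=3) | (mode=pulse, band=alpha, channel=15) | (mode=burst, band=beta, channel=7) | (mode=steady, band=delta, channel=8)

Rejected, Accepted, Rejected, Rejected

Rule: band is alpha AND mode is pulse. This holds for each 'Accepted' example and fails for each 'Rejected' one.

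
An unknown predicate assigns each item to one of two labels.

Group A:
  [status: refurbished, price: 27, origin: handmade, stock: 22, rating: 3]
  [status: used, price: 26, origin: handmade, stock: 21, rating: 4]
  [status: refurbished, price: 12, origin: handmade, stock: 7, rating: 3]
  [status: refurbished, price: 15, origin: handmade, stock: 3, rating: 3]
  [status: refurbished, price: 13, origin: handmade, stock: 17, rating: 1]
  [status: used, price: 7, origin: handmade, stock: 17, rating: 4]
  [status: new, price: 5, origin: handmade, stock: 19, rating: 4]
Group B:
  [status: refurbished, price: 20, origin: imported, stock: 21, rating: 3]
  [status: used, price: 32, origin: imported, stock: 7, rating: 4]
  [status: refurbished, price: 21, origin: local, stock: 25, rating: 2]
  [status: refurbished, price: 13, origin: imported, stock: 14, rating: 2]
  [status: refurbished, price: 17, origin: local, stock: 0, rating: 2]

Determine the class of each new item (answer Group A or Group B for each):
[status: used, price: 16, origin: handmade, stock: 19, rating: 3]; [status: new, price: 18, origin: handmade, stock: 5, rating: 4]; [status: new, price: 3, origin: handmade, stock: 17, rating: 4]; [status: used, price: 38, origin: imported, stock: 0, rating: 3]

Group A, Group A, Group A, Group B

All 'Group A' examples share one property — origin is handmade — and every 'Group B' example lacks it.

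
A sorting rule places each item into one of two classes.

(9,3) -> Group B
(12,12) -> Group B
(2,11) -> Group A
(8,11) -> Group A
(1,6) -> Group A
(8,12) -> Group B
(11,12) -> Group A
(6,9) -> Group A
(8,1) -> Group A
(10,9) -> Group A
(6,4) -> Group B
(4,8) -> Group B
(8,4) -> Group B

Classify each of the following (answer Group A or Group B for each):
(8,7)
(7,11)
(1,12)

Group A, Group B, Group A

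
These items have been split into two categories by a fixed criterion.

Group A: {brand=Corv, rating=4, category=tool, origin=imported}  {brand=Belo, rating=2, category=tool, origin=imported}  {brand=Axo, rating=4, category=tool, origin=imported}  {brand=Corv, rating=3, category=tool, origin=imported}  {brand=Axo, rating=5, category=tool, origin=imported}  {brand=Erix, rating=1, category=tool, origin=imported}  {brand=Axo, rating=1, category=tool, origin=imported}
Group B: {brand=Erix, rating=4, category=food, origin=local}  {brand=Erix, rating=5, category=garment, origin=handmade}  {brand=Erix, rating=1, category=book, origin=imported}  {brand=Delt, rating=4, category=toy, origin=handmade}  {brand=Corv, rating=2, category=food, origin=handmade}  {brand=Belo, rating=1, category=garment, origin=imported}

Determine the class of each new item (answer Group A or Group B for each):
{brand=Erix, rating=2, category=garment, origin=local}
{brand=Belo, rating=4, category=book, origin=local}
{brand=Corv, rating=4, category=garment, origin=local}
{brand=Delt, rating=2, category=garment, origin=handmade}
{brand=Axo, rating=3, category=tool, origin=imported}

Group B, Group B, Group B, Group B, Group A

The classifier is using: category is tool.
Group B: {brand=Erix, rating=2, category=garment, origin=local}, since category is garment. Group B: {brand=Belo, rating=4, category=book, origin=local}, since category is book. Group B: {brand=Corv, rating=4, category=garment, origin=local}, since category is garment. Group B: {brand=Delt, rating=2, category=garment, origin=handmade}, since category is garment. Group A: {brand=Axo, rating=3, category=tool, origin=imported}, since category is tool.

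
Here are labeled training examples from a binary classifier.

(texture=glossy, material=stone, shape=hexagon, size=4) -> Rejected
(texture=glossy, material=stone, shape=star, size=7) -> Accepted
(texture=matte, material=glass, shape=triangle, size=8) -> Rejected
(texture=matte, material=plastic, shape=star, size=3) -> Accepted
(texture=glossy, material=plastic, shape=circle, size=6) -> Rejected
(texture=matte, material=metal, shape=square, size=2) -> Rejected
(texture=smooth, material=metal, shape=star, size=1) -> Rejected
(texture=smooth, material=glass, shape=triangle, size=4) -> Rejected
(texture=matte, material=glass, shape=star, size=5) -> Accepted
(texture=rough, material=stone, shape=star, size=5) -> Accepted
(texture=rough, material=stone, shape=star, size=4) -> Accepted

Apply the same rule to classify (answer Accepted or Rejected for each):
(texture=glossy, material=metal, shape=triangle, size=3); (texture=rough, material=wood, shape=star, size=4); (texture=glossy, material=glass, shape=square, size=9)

Rejected, Accepted, Rejected

The common property of the 'Accepted' items is: shape is star AND size ≥ 2. No 'Rejected' item has it.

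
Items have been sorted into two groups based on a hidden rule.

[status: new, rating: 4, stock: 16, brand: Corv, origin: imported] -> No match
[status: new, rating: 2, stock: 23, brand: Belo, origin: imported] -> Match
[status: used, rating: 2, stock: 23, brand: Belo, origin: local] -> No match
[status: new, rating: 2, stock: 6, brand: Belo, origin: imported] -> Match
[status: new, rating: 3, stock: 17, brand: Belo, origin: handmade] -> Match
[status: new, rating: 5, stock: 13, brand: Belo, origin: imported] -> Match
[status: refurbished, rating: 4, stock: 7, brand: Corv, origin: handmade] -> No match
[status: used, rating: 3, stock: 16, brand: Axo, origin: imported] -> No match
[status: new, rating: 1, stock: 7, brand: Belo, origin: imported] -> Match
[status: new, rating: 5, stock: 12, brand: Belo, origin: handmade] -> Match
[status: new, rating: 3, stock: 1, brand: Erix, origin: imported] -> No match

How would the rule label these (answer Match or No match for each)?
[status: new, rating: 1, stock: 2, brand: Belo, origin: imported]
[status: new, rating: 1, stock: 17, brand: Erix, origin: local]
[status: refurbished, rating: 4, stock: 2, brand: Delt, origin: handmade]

Match, No match, No match

The classifier is using: status is new AND brand is Belo.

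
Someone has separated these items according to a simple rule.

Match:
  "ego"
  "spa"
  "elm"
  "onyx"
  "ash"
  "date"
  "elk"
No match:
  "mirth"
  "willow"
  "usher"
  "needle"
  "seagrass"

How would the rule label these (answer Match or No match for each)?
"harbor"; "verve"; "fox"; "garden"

No match, No match, Match, No match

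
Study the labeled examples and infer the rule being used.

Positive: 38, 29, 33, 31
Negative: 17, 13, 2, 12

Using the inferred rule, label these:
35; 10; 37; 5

Positive, Negative, Positive, Negative

The classifier is using: at least 29.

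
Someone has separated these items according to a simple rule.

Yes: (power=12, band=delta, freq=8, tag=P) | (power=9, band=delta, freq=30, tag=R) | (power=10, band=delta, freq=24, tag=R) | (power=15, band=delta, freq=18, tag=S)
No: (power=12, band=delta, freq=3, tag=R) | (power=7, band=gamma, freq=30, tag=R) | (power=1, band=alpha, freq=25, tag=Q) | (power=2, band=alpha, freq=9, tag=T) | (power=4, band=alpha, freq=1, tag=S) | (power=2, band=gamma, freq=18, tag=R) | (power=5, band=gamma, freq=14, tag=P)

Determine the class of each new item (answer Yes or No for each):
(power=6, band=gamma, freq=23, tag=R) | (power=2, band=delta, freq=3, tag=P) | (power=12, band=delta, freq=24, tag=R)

The common property of the 'Yes' items is: band is delta AND freq ≥ 8. No 'No' item has it.
(power=6, band=gamma, freq=23, tag=R): band is gamma, freq = 23, doesn't qualify → No. (power=2, band=delta, freq=3, tag=P): band is delta, freq = 3, doesn't qualify → No. (power=12, band=delta, freq=24, tag=R): band is delta, freq = 24, passes → Yes.

No, No, Yes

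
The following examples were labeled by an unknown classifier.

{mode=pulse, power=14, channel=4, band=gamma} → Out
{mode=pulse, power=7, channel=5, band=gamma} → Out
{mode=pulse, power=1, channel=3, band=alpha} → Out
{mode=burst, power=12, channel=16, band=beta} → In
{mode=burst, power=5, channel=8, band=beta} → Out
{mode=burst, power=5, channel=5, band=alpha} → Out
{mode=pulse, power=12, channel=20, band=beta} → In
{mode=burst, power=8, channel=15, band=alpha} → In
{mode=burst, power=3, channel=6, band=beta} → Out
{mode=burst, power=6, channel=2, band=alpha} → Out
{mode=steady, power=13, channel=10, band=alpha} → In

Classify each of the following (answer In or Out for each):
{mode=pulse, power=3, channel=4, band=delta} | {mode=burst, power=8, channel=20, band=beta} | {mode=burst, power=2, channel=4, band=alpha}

Out, In, Out

Rule: channel ≥ 10. This holds for each 'In' example and fails for each 'Out' one.
{mode=pulse, power=3, channel=4, band=delta} → channel = 4 → Out. {mode=burst, power=8, channel=20, band=beta} → channel = 20 → In. {mode=burst, power=2, channel=4, band=alpha} → channel = 4 → Out.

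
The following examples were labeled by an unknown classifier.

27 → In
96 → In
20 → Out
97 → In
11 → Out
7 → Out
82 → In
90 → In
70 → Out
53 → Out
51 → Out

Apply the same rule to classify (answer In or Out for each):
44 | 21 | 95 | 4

The simplest hypothesis consistent with all the labels is: digit sum ≥ 9.
44: Out (digit sum 4+4 = 8). 21: Out (digit sum 2+1 = 3). 95: In (digit sum 9+5 = 14). 4: Out (digit sum 4).

Out, Out, In, Out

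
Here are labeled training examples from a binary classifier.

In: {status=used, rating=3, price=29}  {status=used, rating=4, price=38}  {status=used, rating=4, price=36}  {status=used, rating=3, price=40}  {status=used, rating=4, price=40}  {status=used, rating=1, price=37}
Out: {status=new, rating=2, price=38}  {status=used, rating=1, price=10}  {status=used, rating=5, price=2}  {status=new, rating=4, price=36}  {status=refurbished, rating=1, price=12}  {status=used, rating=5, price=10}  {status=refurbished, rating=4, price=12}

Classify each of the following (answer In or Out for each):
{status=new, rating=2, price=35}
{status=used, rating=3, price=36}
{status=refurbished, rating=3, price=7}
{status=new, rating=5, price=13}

A rule that fits every label: status is used AND price ≥ 12 — true of each 'In' example, false of each 'Out' one.
{status=new, rating=2, price=35}: status is new, price = 35, lacks this property → Out. {status=used, rating=3, price=36}: status is used, price = 36, satisfies this → In. {status=refurbished, rating=3, price=7}: status is refurbished, price = 7, lacks this property → Out. {status=new, rating=5, price=13}: status is new, price = 13, lacks this property → Out.

Out, In, Out, Out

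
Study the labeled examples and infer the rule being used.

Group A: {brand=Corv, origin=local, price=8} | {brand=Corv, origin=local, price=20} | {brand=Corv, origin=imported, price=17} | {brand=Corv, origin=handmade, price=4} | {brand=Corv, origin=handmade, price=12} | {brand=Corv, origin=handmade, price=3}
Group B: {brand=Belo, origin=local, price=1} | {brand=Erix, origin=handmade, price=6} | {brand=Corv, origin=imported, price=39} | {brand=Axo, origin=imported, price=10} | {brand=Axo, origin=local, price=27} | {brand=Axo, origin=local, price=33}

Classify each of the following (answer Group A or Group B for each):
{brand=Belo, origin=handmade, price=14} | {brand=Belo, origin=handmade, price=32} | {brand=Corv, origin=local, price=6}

Group B, Group B, Group A

'Group A' ⟺ brand is Corv AND price ≤ 20.
{brand=Belo, origin=handmade, price=14}: brand is Belo, price = 14, does not pass → Group B.
{brand=Belo, origin=handmade, price=32}: brand is Belo, price = 32, does not pass → Group B.
{brand=Corv, origin=local, price=6}: brand is Corv, price = 6, fits → Group A.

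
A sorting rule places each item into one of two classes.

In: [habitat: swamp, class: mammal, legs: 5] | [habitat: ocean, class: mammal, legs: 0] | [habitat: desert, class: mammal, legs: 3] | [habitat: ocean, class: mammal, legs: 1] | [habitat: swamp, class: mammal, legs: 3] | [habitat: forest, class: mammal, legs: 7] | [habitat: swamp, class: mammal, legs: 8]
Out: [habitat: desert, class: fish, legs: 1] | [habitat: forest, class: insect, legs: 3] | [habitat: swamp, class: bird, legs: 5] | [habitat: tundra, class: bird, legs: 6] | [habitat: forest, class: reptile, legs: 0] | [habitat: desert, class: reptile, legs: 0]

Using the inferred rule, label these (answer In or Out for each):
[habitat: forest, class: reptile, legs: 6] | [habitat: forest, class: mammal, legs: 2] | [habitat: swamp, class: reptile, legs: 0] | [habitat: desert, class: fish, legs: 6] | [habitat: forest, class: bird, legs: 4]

Out, In, Out, Out, Out

The common property of the 'In' items is: class is mammal. No 'Out' item has it.
[habitat: forest, class: reptile, legs: 6]: class is reptile, does not satisfy this → Out.
[habitat: forest, class: mammal, legs: 2]: class is mammal, passes → In.
[habitat: swamp, class: reptile, legs: 0]: class is reptile, does not satisfy this → Out.
[habitat: desert, class: fish, legs: 6]: class is fish, does not satisfy this → Out.
[habitat: forest, class: bird, legs: 4]: class is bird, does not satisfy this → Out.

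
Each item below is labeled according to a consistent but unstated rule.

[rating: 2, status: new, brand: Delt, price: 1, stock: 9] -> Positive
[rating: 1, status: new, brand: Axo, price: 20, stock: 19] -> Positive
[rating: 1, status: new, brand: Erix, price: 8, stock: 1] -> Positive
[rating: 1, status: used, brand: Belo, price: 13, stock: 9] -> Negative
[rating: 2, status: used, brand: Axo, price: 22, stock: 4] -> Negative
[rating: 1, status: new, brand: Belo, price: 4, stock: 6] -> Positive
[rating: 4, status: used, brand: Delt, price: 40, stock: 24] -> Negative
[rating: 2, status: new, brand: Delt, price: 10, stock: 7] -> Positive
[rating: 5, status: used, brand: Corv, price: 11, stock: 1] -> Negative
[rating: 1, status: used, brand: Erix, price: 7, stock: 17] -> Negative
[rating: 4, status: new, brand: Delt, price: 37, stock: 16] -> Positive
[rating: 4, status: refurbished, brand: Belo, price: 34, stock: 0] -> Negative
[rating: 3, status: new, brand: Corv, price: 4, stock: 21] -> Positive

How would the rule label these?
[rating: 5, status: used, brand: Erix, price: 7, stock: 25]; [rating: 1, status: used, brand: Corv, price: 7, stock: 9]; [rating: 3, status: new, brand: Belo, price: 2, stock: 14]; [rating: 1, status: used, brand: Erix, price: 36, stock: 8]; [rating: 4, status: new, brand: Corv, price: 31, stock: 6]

The classifier is using: status is new.
[rating: 5, status: used, brand: Erix, price: 7, stock: 25]: status is used, doesn't match → Negative. [rating: 1, status: used, brand: Corv, price: 7, stock: 9]: status is used, doesn't match → Negative. [rating: 3, status: new, brand: Belo, price: 2, stock: 14]: status is new, fits → Positive. [rating: 1, status: used, brand: Erix, price: 36, stock: 8]: status is used, doesn't match → Negative. [rating: 4, status: new, brand: Corv, price: 31, stock: 6]: status is new, fits → Positive.

Negative, Negative, Positive, Negative, Positive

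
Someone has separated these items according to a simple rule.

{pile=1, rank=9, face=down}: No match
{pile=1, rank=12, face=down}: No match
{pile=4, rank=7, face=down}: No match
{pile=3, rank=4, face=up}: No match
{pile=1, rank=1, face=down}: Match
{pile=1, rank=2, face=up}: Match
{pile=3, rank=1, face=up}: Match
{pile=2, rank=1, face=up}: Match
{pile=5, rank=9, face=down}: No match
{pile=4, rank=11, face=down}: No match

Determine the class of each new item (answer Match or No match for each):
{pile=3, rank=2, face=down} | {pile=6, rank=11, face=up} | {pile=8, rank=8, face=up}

Match, No match, No match

Every 'Match' example satisfies: rank ≤ 2. None of the 'No match' examples do.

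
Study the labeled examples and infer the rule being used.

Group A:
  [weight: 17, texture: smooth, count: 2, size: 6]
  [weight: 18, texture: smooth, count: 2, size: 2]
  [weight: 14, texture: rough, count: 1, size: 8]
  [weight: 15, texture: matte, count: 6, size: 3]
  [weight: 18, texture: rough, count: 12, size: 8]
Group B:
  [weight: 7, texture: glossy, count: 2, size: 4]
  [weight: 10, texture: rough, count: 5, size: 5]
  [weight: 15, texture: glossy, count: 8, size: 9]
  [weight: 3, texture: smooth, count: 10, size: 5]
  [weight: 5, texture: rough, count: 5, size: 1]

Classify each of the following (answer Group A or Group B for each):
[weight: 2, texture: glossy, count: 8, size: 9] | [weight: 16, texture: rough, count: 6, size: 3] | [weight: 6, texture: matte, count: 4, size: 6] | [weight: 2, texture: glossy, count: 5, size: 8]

Rule: weight ≥ 14 AND size ≤ 8. This holds for each 'Group A' example and fails for each 'Group B' one.
[weight: 2, texture: glossy, count: 8, size: 9]: Group B (weight = 2, size = 9).
[weight: 16, texture: rough, count: 6, size: 3]: Group A (weight = 16, size = 3).
[weight: 6, texture: matte, count: 4, size: 6]: Group B (weight = 6, size = 6).
[weight: 2, texture: glossy, count: 5, size: 8]: Group B (weight = 2, size = 8).

Group B, Group A, Group B, Group B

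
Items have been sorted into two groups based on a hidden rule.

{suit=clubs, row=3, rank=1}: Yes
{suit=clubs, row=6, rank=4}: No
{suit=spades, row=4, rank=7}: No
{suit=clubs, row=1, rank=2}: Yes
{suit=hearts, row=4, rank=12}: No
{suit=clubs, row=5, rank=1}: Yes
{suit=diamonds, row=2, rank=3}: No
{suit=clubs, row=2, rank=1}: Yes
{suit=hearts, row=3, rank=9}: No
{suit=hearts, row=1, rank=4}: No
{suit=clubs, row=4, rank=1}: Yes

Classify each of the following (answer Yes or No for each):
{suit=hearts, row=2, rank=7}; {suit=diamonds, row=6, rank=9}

No, No

Every 'Yes' example satisfies: rank ≤ 2. None of the 'No' examples do.
{suit=hearts, row=2, rank=7} → rank = 7 → No.
{suit=diamonds, row=6, rank=9} → rank = 9 → No.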